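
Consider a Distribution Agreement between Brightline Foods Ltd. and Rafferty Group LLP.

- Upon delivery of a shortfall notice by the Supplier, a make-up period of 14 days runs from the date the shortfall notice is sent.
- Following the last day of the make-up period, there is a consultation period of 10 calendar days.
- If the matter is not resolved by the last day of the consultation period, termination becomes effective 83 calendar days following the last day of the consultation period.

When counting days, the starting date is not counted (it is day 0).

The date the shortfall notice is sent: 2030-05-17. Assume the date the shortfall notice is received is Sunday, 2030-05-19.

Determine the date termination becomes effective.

The last day of the make-up period: 14 calendar days after 2030-05-17 is 2030-05-31.
The last day of the consultation period: 10 calendar days after 2030-05-31 is 2030-06-10.
Adding 83 calendar days to 2030-06-10 gives 2030-09-01, which is the date termination becomes effective.

2030-09-01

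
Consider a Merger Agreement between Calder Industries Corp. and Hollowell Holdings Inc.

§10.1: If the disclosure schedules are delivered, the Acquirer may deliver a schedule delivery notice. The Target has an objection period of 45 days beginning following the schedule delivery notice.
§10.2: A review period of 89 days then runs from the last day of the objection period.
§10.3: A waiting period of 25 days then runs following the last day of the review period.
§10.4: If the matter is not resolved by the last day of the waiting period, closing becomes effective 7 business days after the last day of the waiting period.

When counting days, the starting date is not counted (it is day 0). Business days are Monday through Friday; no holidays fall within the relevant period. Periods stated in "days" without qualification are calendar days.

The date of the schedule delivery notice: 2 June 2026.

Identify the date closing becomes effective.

17 November 2026

The last day of the objection period: 2 June 2026 + 45 days = 17 July 2026.
Adding 89 calendar days to 17 July 2026 gives 14 October 2026, which is the last day of the review period.
The last day of the waiting period: 25 calendar days after 14 October 2026 is 8 November 2026.
From Sunday, 8 November 2026, 7 business days (Nov 9, Nov 10, Nov 11, Nov 12, Nov 13, Nov 16, Nov 17, skipping weekends) brings us to Tuesday, 17 November 2026, which is the date closing becomes effective.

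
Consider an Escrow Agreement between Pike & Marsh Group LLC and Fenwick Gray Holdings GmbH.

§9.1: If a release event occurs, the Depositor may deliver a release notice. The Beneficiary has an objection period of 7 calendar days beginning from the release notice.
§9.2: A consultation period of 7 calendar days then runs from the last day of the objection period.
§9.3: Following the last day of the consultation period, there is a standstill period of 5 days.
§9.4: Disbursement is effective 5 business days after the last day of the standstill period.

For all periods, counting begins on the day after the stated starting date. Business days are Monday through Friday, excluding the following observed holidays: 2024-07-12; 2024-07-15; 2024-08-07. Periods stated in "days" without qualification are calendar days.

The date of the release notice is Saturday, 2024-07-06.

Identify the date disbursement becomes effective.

Adding 7 calendar days to 2024-07-06 gives 2024-07-13, which is the last day of the objection period.
Adding 7 calendar days to 2024-07-13 gives 2024-07-20, which is the last day of the consultation period.
The last day of the standstill period: 5 calendar days after 2024-07-20 is 2024-07-25.
The date disbursement becomes effective: 5 business days after Thursday, 2024-07-25, skipping weekends — Jul 26, Jul 29, Jul 30, Jul 31, Aug 1 — lands on Thursday, 2024-08-01.

2024-08-01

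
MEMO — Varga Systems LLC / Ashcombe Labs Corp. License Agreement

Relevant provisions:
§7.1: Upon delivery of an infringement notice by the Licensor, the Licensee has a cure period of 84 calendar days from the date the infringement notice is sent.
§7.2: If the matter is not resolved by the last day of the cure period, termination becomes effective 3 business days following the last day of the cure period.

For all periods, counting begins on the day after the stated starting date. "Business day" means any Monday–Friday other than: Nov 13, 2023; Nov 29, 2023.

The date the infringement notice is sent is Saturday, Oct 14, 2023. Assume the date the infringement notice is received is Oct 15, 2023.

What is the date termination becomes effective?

Jan 10, 2024

Adding 84 calendar days to Oct 14, 2023 gives Jan 6, 2024, which is the last day of the cure period.
From Saturday, Jan 6, 2024, 3 business days (Jan 8, Jan 9, Jan 10, skipping weekends) brings us to Wednesday, Jan 10, 2024, which is the date termination becomes effective.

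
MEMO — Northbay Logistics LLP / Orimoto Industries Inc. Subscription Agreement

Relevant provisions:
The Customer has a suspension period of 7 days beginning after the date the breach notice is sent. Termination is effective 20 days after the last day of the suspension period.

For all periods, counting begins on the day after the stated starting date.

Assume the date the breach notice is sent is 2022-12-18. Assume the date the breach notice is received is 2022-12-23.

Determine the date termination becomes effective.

The last day of the suspension period: 7 calendar days after 2022-12-18 is 2022-12-25.
Adding 20 calendar days to 2022-12-25 gives 2023-01-14, which is the date termination becomes effective.

2023-01-14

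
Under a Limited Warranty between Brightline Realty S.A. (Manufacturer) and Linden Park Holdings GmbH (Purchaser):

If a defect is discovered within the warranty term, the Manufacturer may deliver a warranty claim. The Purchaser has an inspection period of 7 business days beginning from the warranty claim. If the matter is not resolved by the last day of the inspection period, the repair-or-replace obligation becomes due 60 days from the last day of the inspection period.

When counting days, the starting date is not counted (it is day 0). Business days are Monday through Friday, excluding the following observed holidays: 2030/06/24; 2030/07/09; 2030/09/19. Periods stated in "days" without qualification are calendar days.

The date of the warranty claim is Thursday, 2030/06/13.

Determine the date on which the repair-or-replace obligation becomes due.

2030/08/24

The last day of the inspection period: counting 7 business days from Thursday, 2030/06/13 (Jun 14, Jun 17, Jun 18, Jun 19, Jun 20, Jun 21, Jun 25, skipping weekends and the listed holiday on Jun 24) reaches Tuesday, 2030/06/25.
Adding 60 calendar days to 2030/06/25 gives 2030/08/24, which is the date on which the repair-or-replace obligation becomes due.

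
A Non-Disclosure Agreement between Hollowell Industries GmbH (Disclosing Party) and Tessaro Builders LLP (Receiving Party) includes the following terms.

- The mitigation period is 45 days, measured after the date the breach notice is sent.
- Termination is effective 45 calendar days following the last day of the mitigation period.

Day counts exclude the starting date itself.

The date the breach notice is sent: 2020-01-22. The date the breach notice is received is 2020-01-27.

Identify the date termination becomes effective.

The last day of the mitigation period: 45 calendar days after 2020-01-22 is 2020-03-07.
Adding 45 calendar days to 2020-03-07 gives 2020-04-21, which is the date termination becomes effective.

2020-04-21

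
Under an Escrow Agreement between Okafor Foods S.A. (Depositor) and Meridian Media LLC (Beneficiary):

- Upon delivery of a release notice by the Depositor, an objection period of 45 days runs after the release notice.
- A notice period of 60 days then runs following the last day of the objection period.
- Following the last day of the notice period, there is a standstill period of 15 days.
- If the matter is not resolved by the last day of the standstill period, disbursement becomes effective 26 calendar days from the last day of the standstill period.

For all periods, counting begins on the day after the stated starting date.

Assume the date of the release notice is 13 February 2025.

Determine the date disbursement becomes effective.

9 July 2025

The last day of the objection period: 13 February 2025 + 45 days = 30 March 2025.
Adding 60 calendar days to 30 March 2025 gives 29 May 2025, which is the last day of the notice period.
The last day of the standstill period: 29 May 2025 + 15 days = 13 June 2025.
The date disbursement becomes effective: 26 calendar days after 13 June 2025 is 9 July 2025.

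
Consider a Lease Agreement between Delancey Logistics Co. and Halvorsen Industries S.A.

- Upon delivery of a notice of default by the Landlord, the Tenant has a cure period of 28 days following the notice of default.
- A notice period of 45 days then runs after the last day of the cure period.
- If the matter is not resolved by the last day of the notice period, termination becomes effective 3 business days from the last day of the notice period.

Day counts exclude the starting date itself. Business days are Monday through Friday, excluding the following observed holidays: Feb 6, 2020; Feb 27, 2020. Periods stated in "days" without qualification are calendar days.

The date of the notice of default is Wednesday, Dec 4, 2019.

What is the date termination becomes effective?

Adding 28 calendar days to Dec 4, 2019 gives Jan 1, 2020, which is the last day of the cure period.
The last day of the notice period: 45 calendar days after Jan 1, 2020 is Feb 15, 2020.
The date termination becomes effective: counting 3 business days from Saturday, Feb 15, 2020 (Feb 17, Feb 18, Feb 19, skipping weekends) reaches Wednesday, Feb 19, 2020.

Feb 19, 2020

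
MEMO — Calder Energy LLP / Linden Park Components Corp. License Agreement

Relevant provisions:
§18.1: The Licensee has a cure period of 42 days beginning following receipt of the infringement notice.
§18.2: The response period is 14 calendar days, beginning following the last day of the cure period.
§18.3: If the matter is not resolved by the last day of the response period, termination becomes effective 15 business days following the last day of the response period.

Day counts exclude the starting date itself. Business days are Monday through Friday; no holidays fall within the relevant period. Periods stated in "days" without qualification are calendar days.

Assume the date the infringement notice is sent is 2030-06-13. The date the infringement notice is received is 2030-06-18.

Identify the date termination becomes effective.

The last day of the cure period: 42 calendar days after 2030-06-18 is 2030-07-30.
The last day of the response period: 2030-07-30 + 14 days = 2030-08-13.
From Tuesday, 2030-08-13, 15 business days (Aug 14, Aug 15, Aug 16, Aug 19, …, Aug 30, Sep 2, Sep 3, skipping weekends) brings us to Tuesday, 2030-09-03, which is the date termination becomes effective.

2030-09-03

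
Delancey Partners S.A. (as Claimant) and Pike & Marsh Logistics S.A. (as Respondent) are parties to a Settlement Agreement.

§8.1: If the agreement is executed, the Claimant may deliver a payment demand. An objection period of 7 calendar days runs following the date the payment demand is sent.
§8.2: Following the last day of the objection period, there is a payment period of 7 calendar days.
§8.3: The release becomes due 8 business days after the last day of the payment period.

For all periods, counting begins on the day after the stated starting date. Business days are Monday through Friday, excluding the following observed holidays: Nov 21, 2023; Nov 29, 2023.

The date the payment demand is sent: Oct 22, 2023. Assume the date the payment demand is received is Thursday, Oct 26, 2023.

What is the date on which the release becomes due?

Adding 7 calendar days to Oct 22, 2023 gives Oct 29, 2023, which is the last day of the objection period.
The last day of the payment period: 7 calendar days after Oct 29, 2023 is Nov 5, 2023.
The date on which the release becomes due: counting 8 business days from Sunday, Nov 5, 2023 (Nov 6, Nov 7, Nov 8, Nov 9, Nov 10, Nov 13, Nov 14, Nov 15, skipping weekends) reaches Wednesday, Nov 15, 2023.

Nov 15, 2023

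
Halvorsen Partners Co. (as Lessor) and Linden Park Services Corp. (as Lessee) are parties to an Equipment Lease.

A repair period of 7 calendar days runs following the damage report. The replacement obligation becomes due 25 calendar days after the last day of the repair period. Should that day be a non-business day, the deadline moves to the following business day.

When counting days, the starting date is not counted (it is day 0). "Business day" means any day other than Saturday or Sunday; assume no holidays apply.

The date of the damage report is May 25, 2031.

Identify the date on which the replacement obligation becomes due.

Adding 7 calendar days to May 25, 2031 gives June 1, 2031, which is the last day of the repair period.
Adding 25 calendar days to June 1, 2031 gives June 26, 2031, which is the date on which the replacement obligation becomes due. June 26, 2031 is a Thursday, so no roll-forward applies.

June 26, 2031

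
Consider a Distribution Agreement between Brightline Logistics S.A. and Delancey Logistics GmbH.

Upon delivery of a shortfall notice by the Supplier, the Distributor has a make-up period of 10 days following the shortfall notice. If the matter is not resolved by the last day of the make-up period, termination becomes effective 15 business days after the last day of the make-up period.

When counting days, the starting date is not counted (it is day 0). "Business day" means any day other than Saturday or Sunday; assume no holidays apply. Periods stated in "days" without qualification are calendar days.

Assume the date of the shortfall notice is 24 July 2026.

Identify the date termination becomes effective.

24 August 2026

The last day of the make-up period: 24 July 2026 + 10 days = 3 August 2026.
From Monday, 3 August 2026, 15 business days (Aug 4, Aug 5, Aug 6, Aug 7, …, Aug 20, Aug 21, Aug 24, skipping weekends) brings us to Monday, 24 August 2026, which is the date termination becomes effective.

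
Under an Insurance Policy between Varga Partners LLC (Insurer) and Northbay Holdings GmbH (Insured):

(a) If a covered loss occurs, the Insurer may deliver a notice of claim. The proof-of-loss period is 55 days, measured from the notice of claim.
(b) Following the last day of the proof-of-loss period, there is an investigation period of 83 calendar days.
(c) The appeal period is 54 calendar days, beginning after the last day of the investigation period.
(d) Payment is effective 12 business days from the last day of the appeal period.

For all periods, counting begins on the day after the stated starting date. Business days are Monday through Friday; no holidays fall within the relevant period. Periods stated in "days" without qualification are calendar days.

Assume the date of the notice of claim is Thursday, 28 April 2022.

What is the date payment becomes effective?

22 November 2022

The last day of the proof-of-loss period: 28 April 2022 + 55 days = 22 June 2022.
Adding 83 calendar days to 22 June 2022 gives 13 September 2022, which is the last day of the investigation period.
The last day of the appeal period: 13 September 2022 + 54 days = 6 November 2022.
The date payment becomes effective: 12 business days after Sunday, 6 November 2022, skipping weekends — Nov 7, Nov 8, Nov 9, Nov 10, …, Nov 18, Nov 21, Nov 22 — lands on Tuesday, 22 November 2022.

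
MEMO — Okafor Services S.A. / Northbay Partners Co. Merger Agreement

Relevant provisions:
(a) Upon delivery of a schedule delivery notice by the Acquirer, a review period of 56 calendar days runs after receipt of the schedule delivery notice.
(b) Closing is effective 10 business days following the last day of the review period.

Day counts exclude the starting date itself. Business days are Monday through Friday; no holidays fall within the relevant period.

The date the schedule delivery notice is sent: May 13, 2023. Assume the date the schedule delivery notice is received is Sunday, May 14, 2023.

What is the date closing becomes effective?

The last day of the review period: 56 calendar days after May 14, 2023 is July 9, 2023.
The date closing becomes effective: 10 business days after Sunday, July 9, 2023, skipping weekends — Jul 10, Jul 11, Jul 12, Jul 13, Jul 14, Jul 17, Jul 18, Jul 19, Jul 20, Jul 21 — lands on Friday, July 21, 2023.

July 21, 2023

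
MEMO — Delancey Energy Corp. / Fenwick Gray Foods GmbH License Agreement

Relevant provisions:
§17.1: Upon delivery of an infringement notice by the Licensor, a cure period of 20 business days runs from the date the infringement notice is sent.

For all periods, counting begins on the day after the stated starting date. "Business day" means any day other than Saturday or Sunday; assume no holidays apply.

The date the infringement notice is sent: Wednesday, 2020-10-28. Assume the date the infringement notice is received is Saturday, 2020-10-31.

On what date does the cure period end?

The last day of the cure period: counting 20 business days from Wednesday, 2020-10-28 (Oct 29, Oct 30, Nov 2, Nov 3, …, Nov 23, Nov 24, Nov 25, skipping weekends) reaches Wednesday, 2020-11-25.

2020-11-25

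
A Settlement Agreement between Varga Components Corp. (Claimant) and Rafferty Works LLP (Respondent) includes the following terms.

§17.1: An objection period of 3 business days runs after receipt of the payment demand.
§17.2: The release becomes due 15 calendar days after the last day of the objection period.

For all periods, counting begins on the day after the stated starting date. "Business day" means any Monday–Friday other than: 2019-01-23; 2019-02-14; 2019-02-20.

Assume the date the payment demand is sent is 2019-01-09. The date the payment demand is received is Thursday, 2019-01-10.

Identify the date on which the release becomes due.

2019-01-30

From Thursday, 2019-01-10, 3 business days (Jan 11, Jan 14, Jan 15, skipping weekends) brings us to Tuesday, 2019-01-15, which is the last day of the objection period.
Adding 15 calendar days to 2019-01-15 gives 2019-01-30, which is the date on which the release becomes due.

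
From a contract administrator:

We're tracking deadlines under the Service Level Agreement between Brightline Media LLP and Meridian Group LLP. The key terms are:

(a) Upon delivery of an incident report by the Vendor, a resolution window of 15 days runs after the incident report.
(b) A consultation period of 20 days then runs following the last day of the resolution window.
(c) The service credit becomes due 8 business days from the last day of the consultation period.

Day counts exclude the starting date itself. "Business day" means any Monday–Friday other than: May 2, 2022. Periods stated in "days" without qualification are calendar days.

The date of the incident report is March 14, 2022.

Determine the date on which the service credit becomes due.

April 28, 2022

The last day of the resolution window: March 14, 2022 + 15 days = March 29, 2022.
The last day of the consultation period: March 29, 2022 + 20 days = April 18, 2022.
The date on which the service credit becomes due: counting 8 business days from Monday, April 18, 2022 (Apr 19, Apr 20, Apr 21, Apr 22, Apr 25, Apr 26, Apr 27, Apr 28, skipping weekends) reaches Thursday, April 28, 2022.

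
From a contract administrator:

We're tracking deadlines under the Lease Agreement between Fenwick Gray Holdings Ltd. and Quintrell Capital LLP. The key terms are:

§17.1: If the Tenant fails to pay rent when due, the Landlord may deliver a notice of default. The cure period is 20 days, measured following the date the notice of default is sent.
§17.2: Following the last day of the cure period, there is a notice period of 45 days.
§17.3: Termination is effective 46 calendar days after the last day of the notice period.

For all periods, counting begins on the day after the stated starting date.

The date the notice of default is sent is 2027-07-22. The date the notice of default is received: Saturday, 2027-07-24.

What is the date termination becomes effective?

2027-11-10

The last day of the cure period: 20 calendar days after 2027-07-22 is 2027-08-11.
The last day of the notice period: 45 calendar days after 2027-08-11 is 2027-09-25.
The date termination becomes effective: 2027-09-25 + 46 days = 2027-11-10.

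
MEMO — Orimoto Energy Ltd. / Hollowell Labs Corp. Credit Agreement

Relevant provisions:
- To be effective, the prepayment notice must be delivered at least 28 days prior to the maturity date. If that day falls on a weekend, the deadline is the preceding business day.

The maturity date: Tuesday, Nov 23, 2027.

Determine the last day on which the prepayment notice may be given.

Counting back 28 calendar days from Nov 23, 2027 gives Oct 26, 2027. That is a Tuesday, so no adjustment is needed.

Oct 26, 2027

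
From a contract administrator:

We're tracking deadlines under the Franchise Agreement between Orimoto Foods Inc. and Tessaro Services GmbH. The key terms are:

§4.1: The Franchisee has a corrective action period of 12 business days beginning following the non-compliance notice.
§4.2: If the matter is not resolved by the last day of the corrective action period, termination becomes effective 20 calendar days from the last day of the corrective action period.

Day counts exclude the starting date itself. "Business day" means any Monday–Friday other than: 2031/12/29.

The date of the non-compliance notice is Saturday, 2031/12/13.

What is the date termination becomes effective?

The last day of the corrective action period: 12 business days after Saturday, 2031/12/13, skipping weekends and the listed holiday on Dec 29 — Dec 15, Dec 16, Dec 17, Dec 18, …, Dec 26, Dec 30, Dec 31 — lands on Wednesday, 2031/12/31.
The date termination becomes effective: 2031/12/31 + 20 days = 2032/01/20.

2032/01/20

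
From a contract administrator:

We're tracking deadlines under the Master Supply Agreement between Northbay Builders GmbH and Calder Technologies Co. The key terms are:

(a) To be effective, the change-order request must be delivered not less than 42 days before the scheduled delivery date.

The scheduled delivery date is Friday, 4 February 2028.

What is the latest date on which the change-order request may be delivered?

24 December 2027

Counting back 42 calendar days from 4 February 2028 gives 24 December 2027.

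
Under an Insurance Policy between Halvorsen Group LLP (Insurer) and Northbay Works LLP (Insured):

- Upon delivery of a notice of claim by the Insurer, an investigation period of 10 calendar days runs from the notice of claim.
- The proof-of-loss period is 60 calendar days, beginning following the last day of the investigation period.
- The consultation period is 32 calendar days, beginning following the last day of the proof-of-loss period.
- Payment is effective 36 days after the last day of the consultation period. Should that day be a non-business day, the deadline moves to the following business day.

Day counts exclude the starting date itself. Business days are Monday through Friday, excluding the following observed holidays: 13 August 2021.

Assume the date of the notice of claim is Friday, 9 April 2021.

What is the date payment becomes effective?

The last day of the investigation period: 9 April 2021 + 10 days = 19 April 2021.
Adding 60 calendar days to 19 April 2021 gives 18 June 2021, which is the last day of the proof-of-loss period.
The last day of the consultation period: 32 calendar days after 18 June 2021 is 20 July 2021.
The date payment becomes effective: 20 July 2021 + 36 days = 25 August 2021. 25 August 2021 is a Wednesday and is not a listed holiday, so no roll-forward applies.

25 August 2021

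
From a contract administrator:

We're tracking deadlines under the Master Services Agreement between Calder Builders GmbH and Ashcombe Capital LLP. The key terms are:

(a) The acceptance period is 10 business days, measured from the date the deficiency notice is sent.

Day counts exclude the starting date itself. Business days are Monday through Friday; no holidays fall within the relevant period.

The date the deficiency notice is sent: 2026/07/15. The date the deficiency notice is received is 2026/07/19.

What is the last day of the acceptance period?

From Wednesday, 2026/07/15, 10 business days (Jul 16, Jul 17, Jul 20, Jul 21, Jul 22, Jul 23, Jul 24, Jul 27, Jul 28, Jul 29, skipping weekends) brings us to Wednesday, 2026/07/29, which is the last day of the acceptance period.

2026/07/29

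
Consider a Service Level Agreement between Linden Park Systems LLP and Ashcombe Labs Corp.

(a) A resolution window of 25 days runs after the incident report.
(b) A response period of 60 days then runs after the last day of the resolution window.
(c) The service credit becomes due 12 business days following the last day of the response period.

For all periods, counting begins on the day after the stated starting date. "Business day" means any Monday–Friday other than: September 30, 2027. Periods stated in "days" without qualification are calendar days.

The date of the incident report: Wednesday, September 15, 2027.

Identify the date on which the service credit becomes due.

Adding 25 calendar days to September 15, 2027 gives October 10, 2027, which is the last day of the resolution window.
The last day of the response period: October 10, 2027 + 60 days = December 9, 2027.
The date on which the service credit becomes due: 12 business days after Thursday, December 9, 2027, skipping weekends — Dec 10, Dec 13, Dec 14, Dec 15, …, Dec 23, Dec 24, Dec 27 — lands on Monday, December 27, 2027.

December 27, 2027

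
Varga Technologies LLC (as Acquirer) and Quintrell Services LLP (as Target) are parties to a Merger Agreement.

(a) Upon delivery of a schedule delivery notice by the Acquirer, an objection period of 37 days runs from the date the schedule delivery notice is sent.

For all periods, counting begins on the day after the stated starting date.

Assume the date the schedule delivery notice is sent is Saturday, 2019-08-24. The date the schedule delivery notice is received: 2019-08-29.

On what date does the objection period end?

Adding 37 calendar days to 2019-08-24 gives 2019-09-30, which is the last day of the objection period.

2019-09-30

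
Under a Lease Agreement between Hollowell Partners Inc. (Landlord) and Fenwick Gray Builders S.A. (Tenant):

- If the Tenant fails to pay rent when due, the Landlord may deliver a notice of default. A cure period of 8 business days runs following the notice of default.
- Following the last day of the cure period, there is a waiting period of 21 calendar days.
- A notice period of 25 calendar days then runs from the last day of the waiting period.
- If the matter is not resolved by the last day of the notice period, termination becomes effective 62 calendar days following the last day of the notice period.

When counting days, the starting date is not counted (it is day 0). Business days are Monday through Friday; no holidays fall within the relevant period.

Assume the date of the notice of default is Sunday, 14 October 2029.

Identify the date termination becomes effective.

9 February 2030

The last day of the cure period: 8 business days after Sunday, 14 October 2029, skipping weekends — Oct 15, Oct 16, Oct 17, Oct 18, Oct 19, Oct 22, Oct 23, Oct 24 — lands on Wednesday, 24 October 2029.
The last day of the waiting period: 24 October 2029 + 21 days = 14 November 2029.
Adding 25 calendar days to 14 November 2029 gives 9 December 2029, which is the last day of the notice period.
The date termination becomes effective: 9 December 2029 + 62 days = 9 February 2030.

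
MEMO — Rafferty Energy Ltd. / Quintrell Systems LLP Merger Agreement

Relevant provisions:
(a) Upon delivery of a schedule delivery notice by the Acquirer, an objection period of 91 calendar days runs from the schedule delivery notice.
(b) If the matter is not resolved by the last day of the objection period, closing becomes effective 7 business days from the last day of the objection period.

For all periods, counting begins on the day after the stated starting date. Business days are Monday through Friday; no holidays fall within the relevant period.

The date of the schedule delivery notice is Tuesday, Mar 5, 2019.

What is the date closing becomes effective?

The last day of the objection period: 91 calendar days after Mar 5, 2019 is Jun 4, 2019.
From Tuesday, Jun 4, 2019, 7 business days (Jun 5, Jun 6, Jun 7, Jun 10, Jun 11, Jun 12, Jun 13, skipping weekends) brings us to Thursday, Jun 13, 2019, which is the date closing becomes effective.

Jun 13, 2019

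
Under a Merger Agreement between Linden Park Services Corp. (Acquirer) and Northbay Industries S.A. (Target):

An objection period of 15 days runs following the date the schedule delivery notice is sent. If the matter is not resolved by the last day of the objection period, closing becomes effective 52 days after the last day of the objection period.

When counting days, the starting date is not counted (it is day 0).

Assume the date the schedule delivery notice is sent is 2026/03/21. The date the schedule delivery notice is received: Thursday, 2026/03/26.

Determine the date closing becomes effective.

The last day of the objection period: 2026/03/21 + 15 days = 2026/04/05.
Adding 52 calendar days to 2026/04/05 gives 2026/05/27, which is the date closing becomes effective.

2026/05/27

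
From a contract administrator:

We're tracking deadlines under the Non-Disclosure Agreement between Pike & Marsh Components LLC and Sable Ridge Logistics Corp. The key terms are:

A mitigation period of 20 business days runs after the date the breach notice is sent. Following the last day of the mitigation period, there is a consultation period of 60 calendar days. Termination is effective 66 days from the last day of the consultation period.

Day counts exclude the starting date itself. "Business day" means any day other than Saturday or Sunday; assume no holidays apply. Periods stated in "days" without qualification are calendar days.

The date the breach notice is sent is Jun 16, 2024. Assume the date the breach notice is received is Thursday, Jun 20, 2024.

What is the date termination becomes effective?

The last day of the mitigation period: counting 20 business days from Sunday, Jun 16, 2024 (Jun 17, Jun 18, Jun 19, Jun 20, …, Jul 10, Jul 11, Jul 12, skipping weekends) reaches Friday, Jul 12, 2024.
The last day of the consultation period: 60 calendar days after Jul 12, 2024 is Sep 10, 2024.
Adding 66 calendar days to Sep 10, 2024 gives Nov 15, 2024, which is the date termination becomes effective.

Nov 15, 2024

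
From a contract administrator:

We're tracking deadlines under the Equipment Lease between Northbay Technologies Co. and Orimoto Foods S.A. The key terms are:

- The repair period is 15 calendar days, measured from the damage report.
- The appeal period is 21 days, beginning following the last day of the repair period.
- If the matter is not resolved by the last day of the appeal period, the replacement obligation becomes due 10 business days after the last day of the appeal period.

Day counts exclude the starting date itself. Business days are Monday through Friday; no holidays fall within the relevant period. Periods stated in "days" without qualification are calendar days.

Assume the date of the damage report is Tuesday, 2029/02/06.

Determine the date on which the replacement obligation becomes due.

The last day of the repair period: 2029/02/06 + 15 days = 2029/02/21.
Adding 21 calendar days to 2029/02/21 gives 2029/03/14, which is the last day of the appeal period.
From Wednesday, 2029/03/14, 10 business days (Mar 15, Mar 16, Mar 19, Mar 20, Mar 21, Mar 22, Mar 23, Mar 26, Mar 27, Mar 28, skipping weekends) brings us to Wednesday, 2029/03/28, which is the date on which the replacement obligation becomes due.

2029/03/28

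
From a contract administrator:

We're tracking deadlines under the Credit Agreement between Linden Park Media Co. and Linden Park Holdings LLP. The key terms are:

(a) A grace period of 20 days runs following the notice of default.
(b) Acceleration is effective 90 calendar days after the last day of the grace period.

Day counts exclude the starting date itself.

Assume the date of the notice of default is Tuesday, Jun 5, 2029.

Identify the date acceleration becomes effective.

The last day of the grace period: Jun 5, 2029 + 20 days = Jun 25, 2029.
The date acceleration becomes effective: Jun 25, 2029 + 90 days = Sep 23, 2029.

Sep 23, 2029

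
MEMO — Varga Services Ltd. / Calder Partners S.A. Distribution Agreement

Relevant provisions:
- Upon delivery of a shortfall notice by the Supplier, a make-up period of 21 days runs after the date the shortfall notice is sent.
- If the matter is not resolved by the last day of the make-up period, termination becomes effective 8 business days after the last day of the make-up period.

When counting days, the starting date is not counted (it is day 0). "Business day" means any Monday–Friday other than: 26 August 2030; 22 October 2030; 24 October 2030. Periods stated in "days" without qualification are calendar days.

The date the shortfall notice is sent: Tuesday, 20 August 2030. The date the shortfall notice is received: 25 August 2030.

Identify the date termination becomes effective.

20 September 2030

The last day of the make-up period: 21 calendar days after 20 August 2030 is 10 September 2030.
The date termination becomes effective: counting 8 business days from Tuesday, 10 September 2030 (Sep 11, Sep 12, Sep 13, Sep 16, Sep 17, Sep 18, Sep 19, Sep 20, skipping weekends) reaches Friday, 20 September 2030.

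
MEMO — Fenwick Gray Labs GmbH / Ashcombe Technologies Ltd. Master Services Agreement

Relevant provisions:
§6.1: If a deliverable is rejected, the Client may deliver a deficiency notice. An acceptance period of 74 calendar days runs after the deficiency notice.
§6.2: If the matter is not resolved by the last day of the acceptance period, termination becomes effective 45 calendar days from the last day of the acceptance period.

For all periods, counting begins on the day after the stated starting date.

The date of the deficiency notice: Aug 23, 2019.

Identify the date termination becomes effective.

Dec 20, 2019

Adding 74 calendar days to Aug 23, 2019 gives Nov 5, 2019, which is the last day of the acceptance period.
The date termination becomes effective: Nov 5, 2019 + 45 days = Dec 20, 2019.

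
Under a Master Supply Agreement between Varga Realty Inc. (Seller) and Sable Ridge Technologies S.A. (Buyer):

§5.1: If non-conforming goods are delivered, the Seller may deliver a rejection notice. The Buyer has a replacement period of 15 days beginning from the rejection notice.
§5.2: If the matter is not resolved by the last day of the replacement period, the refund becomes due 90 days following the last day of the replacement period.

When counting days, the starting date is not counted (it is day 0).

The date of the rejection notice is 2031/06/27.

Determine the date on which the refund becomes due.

The last day of the replacement period: 15 calendar days after 2031/06/27 is 2031/07/12.
The date on which the refund becomes due: 2031/07/12 + 90 days = 2031/10/10.

2031/10/10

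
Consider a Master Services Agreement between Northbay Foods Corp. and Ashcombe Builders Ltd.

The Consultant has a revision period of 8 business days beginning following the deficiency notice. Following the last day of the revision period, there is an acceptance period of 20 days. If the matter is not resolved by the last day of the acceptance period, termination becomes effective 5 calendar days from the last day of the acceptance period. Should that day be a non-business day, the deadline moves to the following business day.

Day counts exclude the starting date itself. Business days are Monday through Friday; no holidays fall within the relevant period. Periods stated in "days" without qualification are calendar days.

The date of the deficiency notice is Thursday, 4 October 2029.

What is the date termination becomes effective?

12 November 2029

The last day of the revision period: counting 8 business days from Thursday, 4 October 2029 (Oct 5, Oct 8, Oct 9, Oct 10, Oct 11, Oct 12, Oct 15, Oct 16, skipping weekends) reaches Tuesday, 16 October 2029.
Adding 20 calendar days to 16 October 2029 gives 5 November 2029, which is the last day of the acceptance period.
The date termination becomes effective: 5 November 2029 + 5 days = 10 November 2029. That falls on a Saturday, so it rolls to the next business day, Monday, 12 November 2029.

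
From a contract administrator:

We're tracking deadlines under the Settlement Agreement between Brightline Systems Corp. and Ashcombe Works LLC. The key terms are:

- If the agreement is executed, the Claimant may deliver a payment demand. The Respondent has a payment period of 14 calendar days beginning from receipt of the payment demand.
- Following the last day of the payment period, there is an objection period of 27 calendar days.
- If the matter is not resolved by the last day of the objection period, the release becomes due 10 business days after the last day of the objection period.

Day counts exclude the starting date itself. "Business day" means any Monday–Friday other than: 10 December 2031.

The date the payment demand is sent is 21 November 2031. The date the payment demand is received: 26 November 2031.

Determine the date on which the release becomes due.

20 January 2032

The last day of the payment period: 14 calendar days after 26 November 2031 is 10 December 2031.
Adding 27 calendar days to 10 December 2031 gives 6 January 2032, which is the last day of the objection period.
The date on which the release becomes due: counting 10 business days from Tuesday, 6 January 2032 (Jan 7, Jan 8, Jan 9, Jan 12, Jan 13, Jan 14, Jan 15, Jan 16, Jan 19, Jan 20, skipping weekends) reaches Tuesday, 20 January 2032.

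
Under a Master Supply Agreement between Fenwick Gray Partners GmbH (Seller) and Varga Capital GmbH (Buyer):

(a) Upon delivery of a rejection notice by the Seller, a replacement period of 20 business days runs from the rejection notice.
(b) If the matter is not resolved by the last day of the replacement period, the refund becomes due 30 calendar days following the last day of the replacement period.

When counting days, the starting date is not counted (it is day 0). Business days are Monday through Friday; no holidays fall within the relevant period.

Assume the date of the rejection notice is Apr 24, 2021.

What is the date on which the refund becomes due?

The last day of the replacement period: counting 20 business days from Saturday, Apr 24, 2021 (Apr 26, Apr 27, Apr 28, Apr 29, …, May 19, May 20, May 21, skipping weekends) reaches Friday, May 21, 2021.
The date on which the refund becomes due: 30 calendar days after May 21, 2021 is Jun 20, 2021.

Jun 20, 2021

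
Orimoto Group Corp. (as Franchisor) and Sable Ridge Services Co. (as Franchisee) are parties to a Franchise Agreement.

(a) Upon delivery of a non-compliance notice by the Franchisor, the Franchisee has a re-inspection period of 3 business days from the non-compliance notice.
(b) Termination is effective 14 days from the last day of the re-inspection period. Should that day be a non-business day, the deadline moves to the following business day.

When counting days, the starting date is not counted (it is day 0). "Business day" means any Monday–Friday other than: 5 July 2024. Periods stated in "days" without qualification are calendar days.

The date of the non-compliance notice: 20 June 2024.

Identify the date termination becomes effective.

The last day of the re-inspection period: 3 business days after Thursday, 20 June 2024, skipping weekends — Jun 21, Jun 24, Jun 25 — lands on Tuesday, 25 June 2024.
The date termination becomes effective: 25 June 2024 + 14 days = 9 July 2024. 9 July 2024 is a Tuesday and is not a listed holiday, so no roll-forward applies.

9 July 2024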